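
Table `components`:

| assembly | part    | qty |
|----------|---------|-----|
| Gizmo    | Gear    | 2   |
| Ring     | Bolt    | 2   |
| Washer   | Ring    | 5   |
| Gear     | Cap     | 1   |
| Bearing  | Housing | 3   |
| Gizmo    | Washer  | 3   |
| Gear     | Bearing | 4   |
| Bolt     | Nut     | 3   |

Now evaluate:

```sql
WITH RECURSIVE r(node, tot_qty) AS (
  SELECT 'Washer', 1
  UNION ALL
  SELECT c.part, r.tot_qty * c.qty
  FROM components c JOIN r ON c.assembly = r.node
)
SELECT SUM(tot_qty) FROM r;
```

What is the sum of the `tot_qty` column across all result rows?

46

Base: (Washer, tot_qty=1).
Iteration 1: components of {Washer} -> Ring = 1*5 = 5.
Iteration 2: components of {Ring} -> Bolt = 5*2 = 10.
Iteration 3: components of {Bolt} -> Nut = 10*3 = 30.
Iteration 4: no further components; recursion stops.
SUM(tot_qty) = 1 + 5 + 10 + 30 = 46.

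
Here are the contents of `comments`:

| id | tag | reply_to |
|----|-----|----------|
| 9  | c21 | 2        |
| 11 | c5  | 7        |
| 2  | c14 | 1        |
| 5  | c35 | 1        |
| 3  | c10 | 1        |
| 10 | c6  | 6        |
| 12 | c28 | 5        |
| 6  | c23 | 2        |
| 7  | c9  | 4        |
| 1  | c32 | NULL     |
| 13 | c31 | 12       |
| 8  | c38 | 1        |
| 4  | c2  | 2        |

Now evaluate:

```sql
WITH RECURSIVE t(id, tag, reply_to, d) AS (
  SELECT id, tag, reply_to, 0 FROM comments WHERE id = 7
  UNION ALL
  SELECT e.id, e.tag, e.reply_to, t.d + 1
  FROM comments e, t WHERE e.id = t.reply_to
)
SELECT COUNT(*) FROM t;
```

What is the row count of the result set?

Base: id=7 (c9), reply_to=4, d 0.
Iteration 1: join on id=4 -> c2 (id 4, reply_to=2, d 1).
Iteration 2: join on id=2 -> c14 (id 2, reply_to=1, d 2).
Iteration 3: join on id=1 -> c32 (id 1, reply_to=NULL, d 3).
Iteration 4: reply_to is NULL; no match; recursion stops.
Total rows emitted: 4.

4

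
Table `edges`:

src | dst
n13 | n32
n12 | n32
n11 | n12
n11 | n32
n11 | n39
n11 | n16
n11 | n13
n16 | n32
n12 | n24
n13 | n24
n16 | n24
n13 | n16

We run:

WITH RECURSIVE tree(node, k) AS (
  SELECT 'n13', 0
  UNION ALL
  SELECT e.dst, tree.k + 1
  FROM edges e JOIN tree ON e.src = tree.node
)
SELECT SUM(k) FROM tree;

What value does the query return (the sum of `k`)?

7

Base: (n13, k=0).
Iteration 1: edges from {n13} -> (n16, k=1), (n24, k=1), (n32, k=1).
Iteration 2: edges from {n16,n24,n32} -> (n24, k=2), (n32, k=2).
Iteration 3: no outgoing edges from {n24,n32}; recursion stops.
SUM(k) = 0 + 1 + 1 + 1 + 2 + 2 = 7.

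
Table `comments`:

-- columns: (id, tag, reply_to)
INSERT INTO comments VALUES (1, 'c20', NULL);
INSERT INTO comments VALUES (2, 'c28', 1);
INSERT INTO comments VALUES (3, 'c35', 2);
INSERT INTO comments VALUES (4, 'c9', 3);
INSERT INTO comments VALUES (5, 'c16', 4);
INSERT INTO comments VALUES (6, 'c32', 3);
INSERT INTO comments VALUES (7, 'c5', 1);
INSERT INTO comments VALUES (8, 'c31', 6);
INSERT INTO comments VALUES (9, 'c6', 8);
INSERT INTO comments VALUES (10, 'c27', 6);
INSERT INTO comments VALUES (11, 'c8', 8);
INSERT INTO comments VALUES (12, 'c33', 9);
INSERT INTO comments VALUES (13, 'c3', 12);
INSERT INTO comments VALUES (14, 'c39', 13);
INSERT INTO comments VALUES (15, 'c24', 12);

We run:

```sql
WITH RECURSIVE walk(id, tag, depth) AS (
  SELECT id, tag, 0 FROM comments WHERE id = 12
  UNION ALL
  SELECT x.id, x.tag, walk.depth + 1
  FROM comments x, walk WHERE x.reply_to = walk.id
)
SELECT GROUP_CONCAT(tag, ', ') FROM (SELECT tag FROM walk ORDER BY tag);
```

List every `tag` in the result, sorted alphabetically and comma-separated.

Base: id=12 (c33) at depth 0.
Iteration 1: rows with reply_to in {12} -> c3 (id 13, depth 1), c24 (id 15, depth 1).
Iteration 2: rows with reply_to in {13,15} -> c39 (id 14, depth 2).
Iteration 3: no rows with reply_to in {14}; recursion stops.

c24, c3, c33, c39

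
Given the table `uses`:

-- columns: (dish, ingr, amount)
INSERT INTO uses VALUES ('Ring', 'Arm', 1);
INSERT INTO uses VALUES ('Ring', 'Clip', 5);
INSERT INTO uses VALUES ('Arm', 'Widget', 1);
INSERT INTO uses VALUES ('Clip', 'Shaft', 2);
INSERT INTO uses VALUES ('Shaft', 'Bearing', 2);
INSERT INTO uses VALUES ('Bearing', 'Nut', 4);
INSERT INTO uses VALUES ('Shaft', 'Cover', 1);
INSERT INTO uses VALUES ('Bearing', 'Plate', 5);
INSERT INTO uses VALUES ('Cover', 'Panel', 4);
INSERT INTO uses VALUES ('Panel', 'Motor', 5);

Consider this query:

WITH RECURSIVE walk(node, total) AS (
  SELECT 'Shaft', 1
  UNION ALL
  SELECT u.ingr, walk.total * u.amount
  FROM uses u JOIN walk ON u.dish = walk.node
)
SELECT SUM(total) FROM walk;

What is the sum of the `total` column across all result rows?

Base: (Shaft, total=1).
Iteration 1: components of {Shaft} -> Bearing = 1*2 = 2, Cover = 1*1 = 1.
Iteration 2: components of {Bearing,Cover} -> Nut = 2*4 = 8, Panel = 1*4 = 4, Plate = 2*5 = 10.
Iteration 3: components of {Nut,Panel,Plate} -> Motor = 4*5 = 20.
Iteration 4: no further components; recursion stops.
SUM(total) = 1 + 2 + 1 + 8 + 10 + 4 + 20 = 46.

46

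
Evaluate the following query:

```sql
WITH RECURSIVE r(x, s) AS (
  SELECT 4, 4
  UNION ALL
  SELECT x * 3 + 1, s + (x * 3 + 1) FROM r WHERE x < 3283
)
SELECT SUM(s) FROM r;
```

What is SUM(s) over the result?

Base: x=4, s=4.
Iteration 1: 4 < 3283 holds -> x = 4 * 3 + 1 = 13, s = 4 + 13 = 17.
Iteration 2: 13 < 3283 holds -> x = 13 * 3 + 1 = 40, s = 17 + 40 = 57.
Iteration 3: 40 < 3283 holds -> x = 40 * 3 + 1 = 121, s = 57 + 121 = 178.
Iteration 4: 121 < 3283 holds -> x = 121 * 3 + 1 = 364, s = 178 + 364 = 542.
Iteration 5: 364 < 3283 holds -> x = 364 * 3 + 1 = 1093, s = 542 + 1093 = 1635.
Iteration 6: 1093 < 3283 holds -> x = 1093 * 3 + 1 = 3280, s = 1635 + 3280 = 4915.
Iteration 7: 3280 < 3283 holds -> x = 3280 * 3 + 1 = 9841, s = 4915 + 9841 = 14756.
Iteration 8: 9841 < 3283 fails; recursion stops.
SUM(s) = 4 + 17 + 57 + 178 + 542 + 1635 + 4915 + 14756 = 22104.

22104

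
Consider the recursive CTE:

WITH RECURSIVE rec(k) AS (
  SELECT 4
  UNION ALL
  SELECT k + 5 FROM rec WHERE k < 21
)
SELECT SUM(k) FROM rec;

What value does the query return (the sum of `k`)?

70

Base: k=4.
Iteration 1: 4 < 21 holds -> k = 4 + 5 = 9.
Iteration 2: 9 < 21 holds -> k = 9 + 5 = 14.
Iteration 3: 14 < 21 holds -> k = 14 + 5 = 19.
Iteration 4: 19 < 21 holds -> k = 19 + 5 = 24.
Iteration 5: 24 < 21 fails; recursion stops.
SUM(k) = 4 + 9 + 14 + 19 + 24 = 70.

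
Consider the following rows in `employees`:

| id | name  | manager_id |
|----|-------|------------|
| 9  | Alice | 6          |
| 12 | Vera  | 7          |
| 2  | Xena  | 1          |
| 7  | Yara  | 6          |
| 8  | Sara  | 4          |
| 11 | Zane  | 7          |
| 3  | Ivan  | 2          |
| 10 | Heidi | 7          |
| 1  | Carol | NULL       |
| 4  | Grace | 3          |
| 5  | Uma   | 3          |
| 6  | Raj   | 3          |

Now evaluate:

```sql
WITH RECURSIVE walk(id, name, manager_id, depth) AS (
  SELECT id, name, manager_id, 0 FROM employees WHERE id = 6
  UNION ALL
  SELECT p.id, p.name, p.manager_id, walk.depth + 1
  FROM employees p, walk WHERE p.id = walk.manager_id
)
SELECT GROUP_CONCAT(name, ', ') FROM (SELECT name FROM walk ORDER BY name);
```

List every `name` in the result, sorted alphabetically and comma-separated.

Base: id=6 (Raj), manager_id=3, depth 0.
Iteration 1: join on id=3 -> Ivan (id 3, manager_id=2, depth 1).
Iteration 2: join on id=2 -> Xena (id 2, manager_id=1, depth 2).
Iteration 3: join on id=1 -> Carol (id 1, manager_id=NULL, depth 3).
Iteration 4: manager_id is NULL; no match; recursion stops.

Carol, Ivan, Raj, Xena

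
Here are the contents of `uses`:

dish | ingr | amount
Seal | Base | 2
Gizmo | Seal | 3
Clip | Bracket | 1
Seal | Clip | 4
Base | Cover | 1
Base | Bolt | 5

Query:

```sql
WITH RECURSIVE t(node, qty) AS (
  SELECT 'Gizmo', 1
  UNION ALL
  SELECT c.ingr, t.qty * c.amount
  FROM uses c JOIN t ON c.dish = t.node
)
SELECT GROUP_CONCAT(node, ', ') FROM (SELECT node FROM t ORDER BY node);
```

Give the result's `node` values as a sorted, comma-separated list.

Base, Bolt, Bracket, Clip, Cover, Gizmo, Seal

Base: (Gizmo, qty=1).
Iteration 1: components of {Gizmo} -> Seal = 1*3 = 3.
Iteration 2: components of {Seal} -> Base = 3*2 = 6, Clip = 3*4 = 12.
Iteration 3: components of {Base,Clip} -> Bolt = 6*5 = 30, Bracket = 12*1 = 12, Cover = 6*1 = 6.
Iteration 4: no further components; recursion stops.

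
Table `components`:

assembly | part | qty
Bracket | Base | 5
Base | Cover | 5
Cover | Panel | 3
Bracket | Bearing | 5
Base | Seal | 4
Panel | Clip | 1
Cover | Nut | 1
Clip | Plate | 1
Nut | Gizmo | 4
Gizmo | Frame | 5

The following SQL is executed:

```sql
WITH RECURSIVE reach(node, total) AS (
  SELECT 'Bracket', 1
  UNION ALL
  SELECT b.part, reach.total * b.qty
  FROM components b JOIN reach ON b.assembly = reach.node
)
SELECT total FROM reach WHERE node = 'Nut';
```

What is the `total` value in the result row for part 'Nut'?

25

Base: (Bracket, total=1).
Iteration 1: components of {Bracket} -> Base = 1*5 = 5, Bearing = 1*5 = 5.
Iteration 2: components of {Base,Bearing} -> Cover = 5*5 = 25, Seal = 5*4 = 20.
Iteration 3: components of {Cover,Seal} -> Nut = 25*1 = 25, Panel = 25*3 = 75.
Iteration 4: components of {Nut,Panel} -> Clip = 75*1 = 75, Gizmo = 25*4 = 100.
Iteration 5: components of {Clip,Gizmo} -> Frame = 100*5 = 500, Plate = 75*1 = 75.
Iteration 6: no further components; recursion stops.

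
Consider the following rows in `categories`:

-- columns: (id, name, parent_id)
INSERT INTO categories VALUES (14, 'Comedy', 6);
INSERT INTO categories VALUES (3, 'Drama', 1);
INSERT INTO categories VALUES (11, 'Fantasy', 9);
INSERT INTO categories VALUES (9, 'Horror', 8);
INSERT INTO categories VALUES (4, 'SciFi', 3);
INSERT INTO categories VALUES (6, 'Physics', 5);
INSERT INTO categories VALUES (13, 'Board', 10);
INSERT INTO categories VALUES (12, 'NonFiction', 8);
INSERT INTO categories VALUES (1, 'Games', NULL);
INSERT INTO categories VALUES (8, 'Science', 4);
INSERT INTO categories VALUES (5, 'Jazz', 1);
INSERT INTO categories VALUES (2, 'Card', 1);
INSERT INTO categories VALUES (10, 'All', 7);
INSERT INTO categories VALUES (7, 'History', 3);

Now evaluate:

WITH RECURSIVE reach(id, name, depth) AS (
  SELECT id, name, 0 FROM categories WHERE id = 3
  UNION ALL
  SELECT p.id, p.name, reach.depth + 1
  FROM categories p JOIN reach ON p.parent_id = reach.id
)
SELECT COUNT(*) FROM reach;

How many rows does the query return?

Base: id=3 (Drama) at depth 0.
Iteration 1: rows with parent_id in {3} -> SciFi (id 4, depth 1), History (id 7, depth 1).
Iteration 2: rows with parent_id in {4,7} -> Science (id 8, depth 2), All (id 10, depth 2).
Iteration 3: rows with parent_id in {8,10} -> Horror (id 9, depth 3), NonFiction (id 12, depth 3), Board (id 13, depth 3).
Iteration 4: rows with parent_id in {9,12,13} -> Fantasy (id 11, depth 4).
Iteration 5: no rows with parent_id in {11}; recursion stops.
Total rows emitted: 9.

9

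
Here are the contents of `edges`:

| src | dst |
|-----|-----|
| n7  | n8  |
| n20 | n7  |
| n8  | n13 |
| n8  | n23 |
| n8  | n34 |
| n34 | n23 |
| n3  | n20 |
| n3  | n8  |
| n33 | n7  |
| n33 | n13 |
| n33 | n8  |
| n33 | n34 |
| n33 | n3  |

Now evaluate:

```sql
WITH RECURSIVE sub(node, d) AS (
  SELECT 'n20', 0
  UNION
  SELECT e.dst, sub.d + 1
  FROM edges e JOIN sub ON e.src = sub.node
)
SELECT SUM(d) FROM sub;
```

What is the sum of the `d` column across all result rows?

Base: (n20, d=0).
Iteration 1: edges from {n20} -> (n7, d=1).
Iteration 2: edges from {n7} -> (n8, d=2).
Iteration 3: edges from {n8} -> (n13, d=3), (n23, d=3), (n34, d=3).
Iteration 4: edges from {n13,n23,n34} -> (n23, d=4).
Iteration 5: no outgoing edges from {n23}; recursion stops.
SUM(d) = 0 + 1 + 2 + 3 + 3 + 3 + 4 = 16.

16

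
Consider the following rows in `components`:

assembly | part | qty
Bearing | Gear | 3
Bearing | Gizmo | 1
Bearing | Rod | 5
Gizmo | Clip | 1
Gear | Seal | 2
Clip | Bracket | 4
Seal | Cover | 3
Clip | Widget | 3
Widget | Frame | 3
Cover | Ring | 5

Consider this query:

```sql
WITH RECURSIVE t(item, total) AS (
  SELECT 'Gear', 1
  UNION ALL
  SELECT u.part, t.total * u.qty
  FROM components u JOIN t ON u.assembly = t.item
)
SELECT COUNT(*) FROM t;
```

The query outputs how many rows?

4

Base: (Gear, total=1).
Iteration 1: components of {Gear} -> Seal = 1*2 = 2.
Iteration 2: components of {Seal} -> Cover = 2*3 = 6.
Iteration 3: components of {Cover} -> Ring = 6*5 = 30.
Iteration 4: no further components; recursion stops.
Total rows emitted: 4.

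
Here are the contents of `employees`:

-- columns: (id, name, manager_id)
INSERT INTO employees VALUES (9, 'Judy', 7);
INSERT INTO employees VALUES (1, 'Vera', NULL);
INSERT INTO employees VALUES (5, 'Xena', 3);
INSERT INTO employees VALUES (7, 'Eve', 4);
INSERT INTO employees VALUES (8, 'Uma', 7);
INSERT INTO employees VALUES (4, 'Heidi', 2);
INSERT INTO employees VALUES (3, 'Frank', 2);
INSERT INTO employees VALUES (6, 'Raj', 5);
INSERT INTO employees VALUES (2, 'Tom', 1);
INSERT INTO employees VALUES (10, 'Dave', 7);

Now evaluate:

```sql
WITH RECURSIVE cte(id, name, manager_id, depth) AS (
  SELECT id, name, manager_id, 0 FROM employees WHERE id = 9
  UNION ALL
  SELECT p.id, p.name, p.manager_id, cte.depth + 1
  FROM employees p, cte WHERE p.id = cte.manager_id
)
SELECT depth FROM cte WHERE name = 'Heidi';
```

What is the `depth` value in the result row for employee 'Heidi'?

Base: id=9 (Judy), manager_id=7, depth 0.
Iteration 1: join on id=7 -> Eve (id 7, manager_id=4, depth 1).
Iteration 2: join on id=4 -> Heidi (id 4, manager_id=2, depth 2).
Iteration 3: join on id=2 -> Tom (id 2, manager_id=1, depth 3).
Iteration 4: join on id=1 -> Vera (id 1, manager_id=NULL, depth 4).
Iteration 5: manager_id is NULL; no match; recursion stops.

2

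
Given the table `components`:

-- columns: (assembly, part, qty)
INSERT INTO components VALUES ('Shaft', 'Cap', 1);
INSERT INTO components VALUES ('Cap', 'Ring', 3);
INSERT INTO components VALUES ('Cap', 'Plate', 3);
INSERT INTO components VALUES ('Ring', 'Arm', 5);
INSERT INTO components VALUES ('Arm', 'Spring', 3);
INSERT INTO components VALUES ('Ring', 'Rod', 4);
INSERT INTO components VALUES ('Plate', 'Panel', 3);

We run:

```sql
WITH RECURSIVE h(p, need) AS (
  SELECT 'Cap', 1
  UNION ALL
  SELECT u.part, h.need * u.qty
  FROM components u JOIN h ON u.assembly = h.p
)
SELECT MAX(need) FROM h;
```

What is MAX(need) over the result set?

45

Base: (Cap, need=1).
Iteration 1: components of {Cap} -> Plate = 1*3 = 3, Ring = 1*3 = 3.
Iteration 2: components of {Plate,Ring} -> Arm = 3*5 = 15, Panel = 3*3 = 9, Rod = 3*4 = 12.
Iteration 3: components of {Arm,Panel,Rod} -> Spring = 15*3 = 45.
Iteration 4: no further components; recursion stops.
need values: 1, 3, 3, 15, 12, 9, 45; the maximum is 45.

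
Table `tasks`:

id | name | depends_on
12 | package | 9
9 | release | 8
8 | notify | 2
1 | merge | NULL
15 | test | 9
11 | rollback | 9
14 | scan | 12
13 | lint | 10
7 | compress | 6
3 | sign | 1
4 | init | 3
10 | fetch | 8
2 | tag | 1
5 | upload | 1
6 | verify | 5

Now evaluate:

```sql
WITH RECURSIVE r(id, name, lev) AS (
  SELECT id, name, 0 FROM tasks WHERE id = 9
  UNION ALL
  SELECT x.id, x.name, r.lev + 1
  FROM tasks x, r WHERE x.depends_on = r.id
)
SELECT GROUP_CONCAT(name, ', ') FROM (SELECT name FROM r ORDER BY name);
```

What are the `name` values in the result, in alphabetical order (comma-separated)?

package, release, rollback, scan, test

Base: id=9 (release) at lev 0.
Iteration 1: rows with depends_on in {9} -> rollback (id 11, lev 1), package (id 12, lev 1), test (id 15, lev 1).
Iteration 2: rows with depends_on in {11,12,15} -> scan (id 14, lev 2).
Iteration 3: no rows with depends_on in {14}; recursion stops.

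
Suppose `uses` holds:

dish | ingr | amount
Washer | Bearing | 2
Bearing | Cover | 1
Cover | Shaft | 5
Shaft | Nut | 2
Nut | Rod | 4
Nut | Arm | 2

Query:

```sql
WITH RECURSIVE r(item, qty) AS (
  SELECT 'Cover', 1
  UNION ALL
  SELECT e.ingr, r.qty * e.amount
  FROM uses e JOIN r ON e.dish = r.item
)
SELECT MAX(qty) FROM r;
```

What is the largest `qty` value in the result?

40

Base: (Cover, qty=1).
Iteration 1: components of {Cover} -> Shaft = 1*5 = 5.
Iteration 2: components of {Shaft} -> Nut = 5*2 = 10.
Iteration 3: components of {Nut} -> Arm = 10*2 = 20, Rod = 10*4 = 40.
Iteration 4: no further components; recursion stops.
qty values: 1, 5, 10, 40, 20; the maximum is 40.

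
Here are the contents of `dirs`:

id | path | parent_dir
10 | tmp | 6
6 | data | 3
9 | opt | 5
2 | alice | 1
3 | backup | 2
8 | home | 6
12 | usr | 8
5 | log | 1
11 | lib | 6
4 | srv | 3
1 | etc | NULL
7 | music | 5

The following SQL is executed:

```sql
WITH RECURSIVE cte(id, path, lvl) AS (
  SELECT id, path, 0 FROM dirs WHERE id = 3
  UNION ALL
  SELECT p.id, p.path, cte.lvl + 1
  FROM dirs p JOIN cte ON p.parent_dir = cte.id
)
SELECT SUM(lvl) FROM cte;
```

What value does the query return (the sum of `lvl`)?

11

Base: id=3 (backup) at lvl 0.
Iteration 1: rows with parent_dir in {3} -> srv (id 4, lvl 1), data (id 6, lvl 1).
Iteration 2: rows with parent_dir in {4,6} -> home (id 8, lvl 2), tmp (id 10, lvl 2), lib (id 11, lvl 2).
Iteration 3: rows with parent_dir in {8,10,11} -> usr (id 12, lvl 3).
Iteration 4: no rows with parent_dir in {12}; recursion stops.
SUM(lvl) = 0 + 1 + 1 + 2 + 2 + 2 + 3 = 11.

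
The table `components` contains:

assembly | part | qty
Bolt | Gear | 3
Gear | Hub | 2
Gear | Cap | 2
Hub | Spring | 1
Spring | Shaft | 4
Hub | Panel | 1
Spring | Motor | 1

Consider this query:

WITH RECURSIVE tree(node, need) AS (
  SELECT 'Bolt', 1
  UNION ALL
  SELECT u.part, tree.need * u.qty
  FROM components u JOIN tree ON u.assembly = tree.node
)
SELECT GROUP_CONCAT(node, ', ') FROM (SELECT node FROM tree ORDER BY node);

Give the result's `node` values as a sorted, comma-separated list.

Base: (Bolt, need=1).
Iteration 1: components of {Bolt} -> Gear = 1*3 = 3.
Iteration 2: components of {Gear} -> Cap = 3*2 = 6, Hub = 3*2 = 6.
Iteration 3: components of {Cap,Hub} -> Panel = 6*1 = 6, Spring = 6*1 = 6.
Iteration 4: components of {Panel,Spring} -> Motor = 6*1 = 6, Shaft = 6*4 = 24.
Iteration 5: no further components; recursion stops.

Bolt, Cap, Gear, Hub, Motor, Panel, Shaft, Spring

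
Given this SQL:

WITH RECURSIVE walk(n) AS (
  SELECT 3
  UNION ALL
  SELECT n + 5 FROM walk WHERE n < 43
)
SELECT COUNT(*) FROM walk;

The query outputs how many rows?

9

Base: n=3.
Iteration 1: 3 < 43 holds -> n = 3 + 5 = 8.
Iteration 2: 8 < 43 holds -> n = 8 + 5 = 13.
Iteration 3: 13 < 43 holds -> n = 13 + 5 = 18.
Iteration 4: 18 < 43 holds -> n = 18 + 5 = 23.
Iteration 5: 23 < 43 holds -> n = 23 + 5 = 28.
Iteration 6: 28 < 43 holds -> n = 28 + 5 = 33.
Iteration 7: 33 < 43 holds -> n = 33 + 5 = 38.
Iteration 8: 38 < 43 holds -> n = 38 + 5 = 43.
Iteration 9: 43 < 43 fails; recursion stops.
Total rows emitted: 9.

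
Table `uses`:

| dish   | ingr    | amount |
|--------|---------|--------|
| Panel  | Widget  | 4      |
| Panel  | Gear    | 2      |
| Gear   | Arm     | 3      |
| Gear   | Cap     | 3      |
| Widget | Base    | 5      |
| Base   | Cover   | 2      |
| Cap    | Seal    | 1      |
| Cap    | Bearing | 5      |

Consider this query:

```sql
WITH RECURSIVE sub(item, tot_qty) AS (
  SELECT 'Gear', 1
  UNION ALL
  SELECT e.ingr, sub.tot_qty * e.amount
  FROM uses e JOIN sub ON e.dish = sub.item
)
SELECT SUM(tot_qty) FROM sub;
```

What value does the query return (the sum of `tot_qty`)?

25

Base: (Gear, tot_qty=1).
Iteration 1: components of {Gear} -> Arm = 1*3 = 3, Cap = 1*3 = 3.
Iteration 2: components of {Arm,Cap} -> Bearing = 3*5 = 15, Seal = 3*1 = 3.
Iteration 3: no further components; recursion stops.
SUM(tot_qty) = 1 + 3 + 3 + 3 + 15 = 25.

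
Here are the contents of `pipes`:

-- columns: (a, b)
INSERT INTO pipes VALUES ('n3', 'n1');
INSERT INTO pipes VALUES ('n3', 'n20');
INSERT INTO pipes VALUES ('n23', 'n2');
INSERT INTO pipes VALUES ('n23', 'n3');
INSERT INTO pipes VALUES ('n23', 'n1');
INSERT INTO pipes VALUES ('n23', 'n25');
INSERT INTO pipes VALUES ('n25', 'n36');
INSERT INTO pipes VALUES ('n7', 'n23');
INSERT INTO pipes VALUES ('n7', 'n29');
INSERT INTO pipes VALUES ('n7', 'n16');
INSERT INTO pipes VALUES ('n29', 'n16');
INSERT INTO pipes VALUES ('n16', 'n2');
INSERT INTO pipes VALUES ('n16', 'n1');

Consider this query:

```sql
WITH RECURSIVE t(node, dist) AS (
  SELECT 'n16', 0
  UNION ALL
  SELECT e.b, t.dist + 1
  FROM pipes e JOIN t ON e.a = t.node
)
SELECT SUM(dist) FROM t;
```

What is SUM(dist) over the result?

Base: (n16, dist=0).
Iteration 1: edges from {n16} -> (n1, dist=1), (n2, dist=1).
Iteration 2: no outgoing edges from {n1,n2}; recursion stops.
SUM(dist) = 0 + 1 + 1 = 2.

2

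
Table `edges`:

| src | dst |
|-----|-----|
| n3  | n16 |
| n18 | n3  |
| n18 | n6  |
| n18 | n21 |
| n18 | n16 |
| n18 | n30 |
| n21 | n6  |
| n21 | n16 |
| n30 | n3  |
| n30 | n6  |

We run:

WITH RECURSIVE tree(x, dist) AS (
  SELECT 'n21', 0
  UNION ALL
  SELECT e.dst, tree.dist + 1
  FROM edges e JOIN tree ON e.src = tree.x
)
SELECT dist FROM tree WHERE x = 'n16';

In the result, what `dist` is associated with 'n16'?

1

Base: (n21, dist=0).
Iteration 1: edges from {n21} -> (n16, dist=1), (n6, dist=1).
Iteration 2: no outgoing edges from {n16,n6}; recursion stops.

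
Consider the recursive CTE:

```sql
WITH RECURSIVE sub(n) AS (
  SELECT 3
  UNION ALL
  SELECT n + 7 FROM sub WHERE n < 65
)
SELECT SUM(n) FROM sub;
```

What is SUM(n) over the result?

345

Base: n=3.
Iteration 1: 3 < 65 holds -> n = 3 + 7 = 10.
Iteration 2: 10 < 65 holds -> n = 10 + 7 = 17.
Iteration 3: 17 < 65 holds -> n = 17 + 7 = 24.
Iteration 4: 24 < 65 holds -> n = 24 + 7 = 31.
Iteration 5: 31 < 65 holds -> n = 31 + 7 = 38.
Iteration 6: 38 < 65 holds -> n = 38 + 7 = 45.
Iteration 7: 45 < 65 holds -> n = 45 + 7 = 52.
Iteration 8: 52 < 65 holds -> n = 52 + 7 = 59.
Iteration 9: 59 < 65 holds -> n = 59 + 7 = 66.
Iteration 10: 66 < 65 fails; recursion stops.
SUM(n) = 3 + 10 + 17 + 24 + 31 + 38 + 45 + 52 + 59 + 66 = 345.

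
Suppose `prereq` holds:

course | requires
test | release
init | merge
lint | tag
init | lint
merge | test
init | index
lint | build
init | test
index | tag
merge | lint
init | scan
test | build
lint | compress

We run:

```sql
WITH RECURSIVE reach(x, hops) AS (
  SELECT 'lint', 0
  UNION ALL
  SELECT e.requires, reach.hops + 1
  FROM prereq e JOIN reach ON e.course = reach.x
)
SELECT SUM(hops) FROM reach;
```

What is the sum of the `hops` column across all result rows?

3

Base: (lint, hops=0).
Iteration 1: edges from {lint} -> (build, hops=1), (compress, hops=1), (tag, hops=1).
Iteration 2: no outgoing edges from {build,compress,tag}; recursion stops.
SUM(hops) = 0 + 1 + 1 + 1 = 3.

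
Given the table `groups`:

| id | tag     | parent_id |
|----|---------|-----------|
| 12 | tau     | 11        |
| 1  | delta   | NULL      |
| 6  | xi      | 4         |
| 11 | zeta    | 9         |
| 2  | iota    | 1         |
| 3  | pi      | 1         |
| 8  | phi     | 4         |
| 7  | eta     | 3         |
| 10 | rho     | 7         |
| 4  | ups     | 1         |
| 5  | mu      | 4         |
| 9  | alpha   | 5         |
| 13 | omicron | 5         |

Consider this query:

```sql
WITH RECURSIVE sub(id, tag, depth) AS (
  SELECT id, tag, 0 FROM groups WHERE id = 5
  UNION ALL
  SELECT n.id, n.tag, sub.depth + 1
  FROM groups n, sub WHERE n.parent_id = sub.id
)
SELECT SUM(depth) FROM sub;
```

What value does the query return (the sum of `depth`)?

Base: id=5 (mu) at depth 0.
Iteration 1: rows with parent_id in {5} -> alpha (id 9, depth 1), omicron (id 13, depth 1).
Iteration 2: rows with parent_id in {9,13} -> zeta (id 11, depth 2).
Iteration 3: rows with parent_id in {11} -> tau (id 12, depth 3).
Iteration 4: no rows with parent_id in {12}; recursion stops.
SUM(depth) = 0 + 1 + 1 + 2 + 3 = 7.

7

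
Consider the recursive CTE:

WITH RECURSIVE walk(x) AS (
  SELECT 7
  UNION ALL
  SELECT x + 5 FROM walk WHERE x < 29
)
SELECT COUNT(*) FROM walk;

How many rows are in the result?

6

Base: x=7.
Iteration 1: 7 < 29 holds -> x = 7 + 5 = 12.
Iteration 2: 12 < 29 holds -> x = 12 + 5 = 17.
Iteration 3: 17 < 29 holds -> x = 17 + 5 = 22.
Iteration 4: 22 < 29 holds -> x = 22 + 5 = 27.
Iteration 5: 27 < 29 holds -> x = 27 + 5 = 32.
Iteration 6: 32 < 29 fails; recursion stops.
Total rows emitted: 6.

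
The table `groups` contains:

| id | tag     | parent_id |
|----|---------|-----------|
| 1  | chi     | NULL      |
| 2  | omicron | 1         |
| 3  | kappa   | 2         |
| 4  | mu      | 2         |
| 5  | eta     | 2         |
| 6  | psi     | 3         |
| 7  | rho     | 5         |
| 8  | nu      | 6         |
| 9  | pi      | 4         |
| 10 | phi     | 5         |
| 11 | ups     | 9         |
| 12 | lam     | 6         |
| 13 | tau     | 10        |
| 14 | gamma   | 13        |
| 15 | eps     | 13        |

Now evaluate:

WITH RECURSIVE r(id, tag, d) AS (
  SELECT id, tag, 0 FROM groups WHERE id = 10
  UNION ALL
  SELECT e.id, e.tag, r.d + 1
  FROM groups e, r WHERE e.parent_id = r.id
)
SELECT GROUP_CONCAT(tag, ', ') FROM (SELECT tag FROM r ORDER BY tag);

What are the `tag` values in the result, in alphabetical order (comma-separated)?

Base: id=10 (phi) at d 0.
Iteration 1: rows with parent_id in {10} -> tau (id 13, d 1).
Iteration 2: rows with parent_id in {13} -> gamma (id 14, d 2), eps (id 15, d 2).
Iteration 3: no rows with parent_id in {14,15}; recursion stops.

eps, gamma, phi, tau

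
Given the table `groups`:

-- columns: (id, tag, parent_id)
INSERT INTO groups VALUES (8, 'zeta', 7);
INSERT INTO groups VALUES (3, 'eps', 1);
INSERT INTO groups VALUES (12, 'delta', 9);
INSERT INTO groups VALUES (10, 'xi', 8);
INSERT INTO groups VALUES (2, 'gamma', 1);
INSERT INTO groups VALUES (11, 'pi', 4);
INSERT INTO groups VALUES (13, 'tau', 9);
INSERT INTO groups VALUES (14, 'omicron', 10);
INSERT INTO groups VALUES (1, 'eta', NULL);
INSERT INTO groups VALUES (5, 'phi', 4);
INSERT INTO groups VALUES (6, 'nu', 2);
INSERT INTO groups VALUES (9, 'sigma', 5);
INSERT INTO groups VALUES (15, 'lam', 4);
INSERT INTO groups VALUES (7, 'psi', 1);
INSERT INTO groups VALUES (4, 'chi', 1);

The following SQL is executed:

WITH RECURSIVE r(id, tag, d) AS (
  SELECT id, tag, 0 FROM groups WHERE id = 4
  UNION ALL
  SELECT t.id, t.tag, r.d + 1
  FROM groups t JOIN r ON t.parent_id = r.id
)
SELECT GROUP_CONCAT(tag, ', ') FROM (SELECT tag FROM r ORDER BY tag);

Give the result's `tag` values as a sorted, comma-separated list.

chi, delta, lam, phi, pi, sigma, tau

Base: id=4 (chi) at d 0.
Iteration 1: rows with parent_id in {4} -> phi (id 5, d 1), pi (id 11, d 1), lam (id 15, d 1).
Iteration 2: rows with parent_id in {5,11,15} -> sigma (id 9, d 2).
Iteration 3: rows with parent_id in {9} -> delta (id 12, d 3), tau (id 13, d 3).
Iteration 4: no rows with parent_id in {12,13}; recursion stops.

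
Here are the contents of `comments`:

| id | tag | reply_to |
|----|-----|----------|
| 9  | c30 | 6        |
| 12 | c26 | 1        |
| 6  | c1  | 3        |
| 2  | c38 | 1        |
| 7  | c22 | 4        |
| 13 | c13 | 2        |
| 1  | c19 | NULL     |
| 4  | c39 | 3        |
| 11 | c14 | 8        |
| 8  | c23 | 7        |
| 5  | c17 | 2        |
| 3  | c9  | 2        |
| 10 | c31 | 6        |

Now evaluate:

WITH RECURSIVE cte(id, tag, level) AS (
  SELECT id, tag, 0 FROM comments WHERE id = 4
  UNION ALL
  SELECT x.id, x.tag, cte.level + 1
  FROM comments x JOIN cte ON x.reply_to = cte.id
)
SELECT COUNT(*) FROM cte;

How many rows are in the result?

Base: id=4 (c39) at level 0.
Iteration 1: rows with reply_to in {4} -> c22 (id 7, level 1).
Iteration 2: rows with reply_to in {7} -> c23 (id 8, level 2).
Iteration 3: rows with reply_to in {8} -> c14 (id 11, level 3).
Iteration 4: no rows with reply_to in {11}; recursion stops.
Total rows emitted: 4.

4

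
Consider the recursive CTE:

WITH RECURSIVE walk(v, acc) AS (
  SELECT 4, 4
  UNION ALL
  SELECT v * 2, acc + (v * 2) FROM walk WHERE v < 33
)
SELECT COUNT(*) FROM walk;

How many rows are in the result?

5

Base: v=4, acc=4.
Iteration 1: 4 < 33 holds -> v = 4 * 2 = 8, acc = 4 + 8 = 12.
Iteration 2: 8 < 33 holds -> v = 8 * 2 = 16, acc = 12 + 16 = 28.
Iteration 3: 16 < 33 holds -> v = 16 * 2 = 32, acc = 28 + 32 = 60.
Iteration 4: 32 < 33 holds -> v = 32 * 2 = 64, acc = 60 + 64 = 124.
Iteration 5: 64 < 33 fails; recursion stops.
Total rows emitted: 5.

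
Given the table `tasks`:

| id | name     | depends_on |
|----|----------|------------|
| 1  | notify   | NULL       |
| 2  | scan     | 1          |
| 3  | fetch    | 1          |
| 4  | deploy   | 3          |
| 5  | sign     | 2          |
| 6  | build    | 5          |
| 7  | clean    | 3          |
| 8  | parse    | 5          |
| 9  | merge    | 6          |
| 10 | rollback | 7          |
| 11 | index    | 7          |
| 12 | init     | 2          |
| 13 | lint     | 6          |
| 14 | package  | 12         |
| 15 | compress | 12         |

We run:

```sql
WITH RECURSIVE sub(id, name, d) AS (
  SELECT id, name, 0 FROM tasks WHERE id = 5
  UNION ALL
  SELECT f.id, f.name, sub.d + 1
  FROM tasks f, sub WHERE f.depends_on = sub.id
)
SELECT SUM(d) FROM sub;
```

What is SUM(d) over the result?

6

Base: id=5 (sign) at d 0.
Iteration 1: rows with depends_on in {5} -> build (id 6, d 1), parse (id 8, d 1).
Iteration 2: rows with depends_on in {6,8} -> merge (id 9, d 2), lint (id 13, d 2).
Iteration 3: no rows with depends_on in {9,13}; recursion stops.
SUM(d) = 0 + 1 + 1 + 2 + 2 = 6.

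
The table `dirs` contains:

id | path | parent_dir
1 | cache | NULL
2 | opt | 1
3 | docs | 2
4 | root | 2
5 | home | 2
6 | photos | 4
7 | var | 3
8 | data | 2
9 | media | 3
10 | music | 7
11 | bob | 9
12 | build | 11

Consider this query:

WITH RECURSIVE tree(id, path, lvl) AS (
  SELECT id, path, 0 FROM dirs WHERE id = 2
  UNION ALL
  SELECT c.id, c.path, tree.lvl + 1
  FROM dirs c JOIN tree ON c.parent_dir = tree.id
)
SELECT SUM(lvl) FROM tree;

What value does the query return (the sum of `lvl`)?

Base: id=2 (opt) at lvl 0.
Iteration 1: rows with parent_dir in {2} -> docs (id 3, lvl 1), root (id 4, lvl 1), home (id 5, lvl 1), data (id 8, lvl 1).
Iteration 2: rows with parent_dir in {3,4,5,8} -> photos (id 6, lvl 2), var (id 7, lvl 2), media (id 9, lvl 2).
Iteration 3: rows with parent_dir in {6,7,9} -> music (id 10, lvl 3), bob (id 11, lvl 3).
Iteration 4: rows with parent_dir in {10,11} -> build (id 12, lvl 4).
Iteration 5: no rows with parent_dir in {12}; recursion stops.
SUM(lvl) = 0 + 1 + 1 + 1 + 1 + 2 + 2 + 2 + 3 + 3 + 4 = 20.

20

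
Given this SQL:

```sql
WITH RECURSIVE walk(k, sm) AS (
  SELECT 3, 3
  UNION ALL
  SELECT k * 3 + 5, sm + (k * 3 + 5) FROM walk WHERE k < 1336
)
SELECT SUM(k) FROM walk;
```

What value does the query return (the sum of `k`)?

Base: k=3, sm=3.
Iteration 1: 3 < 1336 holds -> k = 3 * 3 + 5 = 14, sm = 3 + 14 = 17.
Iteration 2: 14 < 1336 holds -> k = 14 * 3 + 5 = 47, sm = 17 + 47 = 64.
Iteration 3: 47 < 1336 holds -> k = 47 * 3 + 5 = 146, sm = 64 + 146 = 210.
Iteration 4: 146 < 1336 holds -> k = 146 * 3 + 5 = 443, sm = 210 + 443 = 653.
Iteration 5: 443 < 1336 holds -> k = 443 * 3 + 5 = 1334, sm = 653 + 1334 = 1987.
Iteration 6: 1334 < 1336 holds -> k = 1334 * 3 + 5 = 4007, sm = 1987 + 4007 = 5994.
Iteration 7: 4007 < 1336 fails; recursion stops.
SUM(k) = 3 + 14 + 47 + 146 + 443 + 1334 + 4007 = 5994.

5994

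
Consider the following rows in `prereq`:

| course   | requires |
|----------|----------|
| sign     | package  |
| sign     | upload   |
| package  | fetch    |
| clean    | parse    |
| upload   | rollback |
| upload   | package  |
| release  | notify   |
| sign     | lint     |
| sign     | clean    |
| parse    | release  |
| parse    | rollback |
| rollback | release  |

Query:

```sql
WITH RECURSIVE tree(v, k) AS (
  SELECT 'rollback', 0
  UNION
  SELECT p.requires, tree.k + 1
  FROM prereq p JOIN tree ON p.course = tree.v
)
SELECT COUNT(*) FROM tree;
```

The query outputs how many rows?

3

Base: (rollback, k=0).
Iteration 1: edges from {rollback} -> (release, k=1).
Iteration 2: edges from {release} -> (notify, k=2).
Iteration 3: no outgoing edges from {notify}; recursion stops.
Total rows emitted: 3.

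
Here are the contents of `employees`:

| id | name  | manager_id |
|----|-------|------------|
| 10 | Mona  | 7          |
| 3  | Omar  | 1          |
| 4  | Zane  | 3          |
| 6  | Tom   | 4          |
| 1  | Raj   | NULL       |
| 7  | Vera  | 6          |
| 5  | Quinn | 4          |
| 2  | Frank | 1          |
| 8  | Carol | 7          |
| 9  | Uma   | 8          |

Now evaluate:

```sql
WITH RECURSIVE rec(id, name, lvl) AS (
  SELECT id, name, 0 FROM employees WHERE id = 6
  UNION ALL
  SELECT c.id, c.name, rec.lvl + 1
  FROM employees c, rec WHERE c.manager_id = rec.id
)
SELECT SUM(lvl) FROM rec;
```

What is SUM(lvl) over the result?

Base: id=6 (Tom) at lvl 0.
Iteration 1: rows with manager_id in {6} -> Vera (id 7, lvl 1).
Iteration 2: rows with manager_id in {7} -> Carol (id 8, lvl 2), Mona (id 10, lvl 2).
Iteration 3: rows with manager_id in {8,10} -> Uma (id 9, lvl 3).
Iteration 4: no rows with manager_id in {9}; recursion stops.
SUM(lvl) = 0 + 1 + 2 + 2 + 3 = 8.

8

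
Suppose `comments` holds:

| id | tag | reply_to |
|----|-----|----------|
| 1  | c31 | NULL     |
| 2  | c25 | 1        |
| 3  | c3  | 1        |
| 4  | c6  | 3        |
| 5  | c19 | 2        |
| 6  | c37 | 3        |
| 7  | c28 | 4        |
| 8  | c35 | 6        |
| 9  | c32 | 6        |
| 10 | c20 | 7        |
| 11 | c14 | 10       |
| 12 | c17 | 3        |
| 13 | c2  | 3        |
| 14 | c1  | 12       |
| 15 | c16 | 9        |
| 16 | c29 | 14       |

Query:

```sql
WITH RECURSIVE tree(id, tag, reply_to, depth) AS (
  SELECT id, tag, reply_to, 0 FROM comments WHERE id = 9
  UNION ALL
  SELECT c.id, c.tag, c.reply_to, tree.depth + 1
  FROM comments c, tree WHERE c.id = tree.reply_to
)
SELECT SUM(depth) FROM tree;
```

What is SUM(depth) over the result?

Base: id=9 (c32), reply_to=6, depth 0.
Iteration 1: join on id=6 -> c37 (id 6, reply_to=3, depth 1).
Iteration 2: join on id=3 -> c3 (id 3, reply_to=1, depth 2).
Iteration 3: join on id=1 -> c31 (id 1, reply_to=NULL, depth 3).
Iteration 4: reply_to is NULL; no match; recursion stops.
SUM(depth) = 0 + 1 + 2 + 3 = 6.

6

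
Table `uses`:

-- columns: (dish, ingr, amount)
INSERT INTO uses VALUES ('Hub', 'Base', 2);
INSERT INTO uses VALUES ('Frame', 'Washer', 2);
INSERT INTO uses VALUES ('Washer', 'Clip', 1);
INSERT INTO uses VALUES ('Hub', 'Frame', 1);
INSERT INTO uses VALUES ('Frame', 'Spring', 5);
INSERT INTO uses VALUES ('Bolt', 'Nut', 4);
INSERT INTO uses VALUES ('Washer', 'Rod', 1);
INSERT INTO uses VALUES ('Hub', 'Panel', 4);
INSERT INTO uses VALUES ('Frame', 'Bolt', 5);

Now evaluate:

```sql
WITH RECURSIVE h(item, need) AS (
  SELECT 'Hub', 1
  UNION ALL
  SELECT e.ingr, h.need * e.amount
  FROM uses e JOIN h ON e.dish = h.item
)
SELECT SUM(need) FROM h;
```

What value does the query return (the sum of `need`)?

Base: (Hub, need=1).
Iteration 1: components of {Hub} -> Base = 1*2 = 2, Frame = 1*1 = 1, Panel = 1*4 = 4.
Iteration 2: components of {Base,Frame,Panel} -> Bolt = 1*5 = 5, Spring = 1*5 = 5, Washer = 1*2 = 2.
Iteration 3: components of {Bolt,Spring,Washer} -> Clip = 2*1 = 2, Nut = 5*4 = 20, Rod = 2*1 = 2.
Iteration 4: no further components; recursion stops.
SUM(need) = 1 + 2 + 4 + 1 + 5 + 5 + 2 + 20 + 2 + 2 = 44.

44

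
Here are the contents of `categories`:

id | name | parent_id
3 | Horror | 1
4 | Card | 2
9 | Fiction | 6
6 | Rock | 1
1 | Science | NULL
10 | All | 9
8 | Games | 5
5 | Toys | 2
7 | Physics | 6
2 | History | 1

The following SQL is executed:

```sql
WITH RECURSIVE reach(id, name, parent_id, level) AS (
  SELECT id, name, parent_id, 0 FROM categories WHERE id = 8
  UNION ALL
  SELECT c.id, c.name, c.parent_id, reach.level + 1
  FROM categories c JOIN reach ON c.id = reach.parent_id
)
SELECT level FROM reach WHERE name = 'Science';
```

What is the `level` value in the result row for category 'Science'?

Base: id=8 (Games), parent_id=5, level 0.
Iteration 1: join on id=5 -> Toys (id 5, parent_id=2, level 1).
Iteration 2: join on id=2 -> History (id 2, parent_id=1, level 2).
Iteration 3: join on id=1 -> Science (id 1, parent_id=NULL, level 3).
Iteration 4: parent_id is NULL; no match; recursion stops.

3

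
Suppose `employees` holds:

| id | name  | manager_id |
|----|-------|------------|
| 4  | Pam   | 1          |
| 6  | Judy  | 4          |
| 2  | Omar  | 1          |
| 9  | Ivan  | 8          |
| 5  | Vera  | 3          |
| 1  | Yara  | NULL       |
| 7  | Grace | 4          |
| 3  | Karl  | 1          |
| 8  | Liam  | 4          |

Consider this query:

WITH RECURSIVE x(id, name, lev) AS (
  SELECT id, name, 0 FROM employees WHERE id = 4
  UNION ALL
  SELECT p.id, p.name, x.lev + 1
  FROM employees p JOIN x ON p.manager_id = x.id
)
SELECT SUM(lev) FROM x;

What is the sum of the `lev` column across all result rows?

5

Base: id=4 (Pam) at lev 0.
Iteration 1: rows with manager_id in {4} -> Judy (id 6, lev 1), Grace (id 7, lev 1), Liam (id 8, lev 1).
Iteration 2: rows with manager_id in {6,7,8} -> Ivan (id 9, lev 2).
Iteration 3: no rows with manager_id in {9}; recursion stops.
SUM(lev) = 0 + 1 + 1 + 1 + 2 = 5.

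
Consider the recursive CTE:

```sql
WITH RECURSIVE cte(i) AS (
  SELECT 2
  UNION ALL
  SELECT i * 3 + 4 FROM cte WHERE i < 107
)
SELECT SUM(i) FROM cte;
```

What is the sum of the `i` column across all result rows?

474

Base: i=2.
Iteration 1: 2 < 107 holds -> i = 2 * 3 + 4 = 10.
Iteration 2: 10 < 107 holds -> i = 10 * 3 + 4 = 34.
Iteration 3: 34 < 107 holds -> i = 34 * 3 + 4 = 106.
Iteration 4: 106 < 107 holds -> i = 106 * 3 + 4 = 322.
Iteration 5: 322 < 107 fails; recursion stops.
SUM(i) = 2 + 10 + 34 + 106 + 322 = 474.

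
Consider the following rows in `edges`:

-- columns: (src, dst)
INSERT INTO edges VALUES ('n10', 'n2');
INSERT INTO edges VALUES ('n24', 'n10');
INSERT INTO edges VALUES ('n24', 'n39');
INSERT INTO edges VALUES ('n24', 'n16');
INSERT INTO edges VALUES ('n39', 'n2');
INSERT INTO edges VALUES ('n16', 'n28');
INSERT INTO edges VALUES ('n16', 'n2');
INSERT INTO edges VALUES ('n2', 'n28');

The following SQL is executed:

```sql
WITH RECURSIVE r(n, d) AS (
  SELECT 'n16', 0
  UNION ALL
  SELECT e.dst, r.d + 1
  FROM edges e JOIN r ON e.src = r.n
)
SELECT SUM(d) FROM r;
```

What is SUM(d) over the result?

4

Base: (n16, d=0).
Iteration 1: edges from {n16} -> (n2, d=1), (n28, d=1).
Iteration 2: edges from {n2,n28} -> (n28, d=2).
Iteration 3: no outgoing edges from {n28}; recursion stops.
SUM(d) = 0 + 1 + 1 + 2 = 4.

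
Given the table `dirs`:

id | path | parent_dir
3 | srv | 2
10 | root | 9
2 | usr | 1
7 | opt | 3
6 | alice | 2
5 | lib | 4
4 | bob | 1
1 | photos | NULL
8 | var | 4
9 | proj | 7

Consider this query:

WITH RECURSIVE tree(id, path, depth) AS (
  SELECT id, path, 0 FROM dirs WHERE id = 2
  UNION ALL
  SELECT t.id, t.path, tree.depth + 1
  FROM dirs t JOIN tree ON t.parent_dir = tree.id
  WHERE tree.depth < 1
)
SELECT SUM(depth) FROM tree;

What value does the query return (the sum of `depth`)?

Base: id=2 (usr) at depth 0.
Iteration 1: rows with parent_dir in {2} -> srv (id 3, depth 1), alice (id 6, depth 1).
Iteration 2: depth < 1 fails for all current rows; recursion stops.
SUM(depth) = 0 + 1 + 1 = 2.

2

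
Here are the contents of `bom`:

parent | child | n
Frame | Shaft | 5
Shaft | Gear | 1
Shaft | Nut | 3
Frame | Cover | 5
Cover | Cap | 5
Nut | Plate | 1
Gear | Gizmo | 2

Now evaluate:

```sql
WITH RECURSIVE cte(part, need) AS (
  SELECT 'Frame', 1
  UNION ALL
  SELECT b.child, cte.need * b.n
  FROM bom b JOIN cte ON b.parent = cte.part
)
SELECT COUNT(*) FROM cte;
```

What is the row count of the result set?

Base: (Frame, need=1).
Iteration 1: components of {Frame} -> Cover = 1*5 = 5, Shaft = 1*5 = 5.
Iteration 2: components of {Cover,Shaft} -> Cap = 5*5 = 25, Gear = 5*1 = 5, Nut = 5*3 = 15.
Iteration 3: components of {Cap,Gear,Nut} -> Gizmo = 5*2 = 10, Plate = 15*1 = 15.
Iteration 4: no further components; recursion stops.
Total rows emitted: 8.

8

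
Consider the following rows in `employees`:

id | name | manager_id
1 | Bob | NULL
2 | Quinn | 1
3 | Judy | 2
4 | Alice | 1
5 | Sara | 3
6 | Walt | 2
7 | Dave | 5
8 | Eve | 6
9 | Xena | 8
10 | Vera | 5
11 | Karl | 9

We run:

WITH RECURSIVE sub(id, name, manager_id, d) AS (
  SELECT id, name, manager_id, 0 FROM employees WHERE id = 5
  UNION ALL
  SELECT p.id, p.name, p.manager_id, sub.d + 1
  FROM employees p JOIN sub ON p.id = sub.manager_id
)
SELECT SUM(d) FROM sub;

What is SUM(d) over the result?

Base: id=5 (Sara), manager_id=3, d 0.
Iteration 1: join on id=3 -> Judy (id 3, manager_id=2, d 1).
Iteration 2: join on id=2 -> Quinn (id 2, manager_id=1, d 2).
Iteration 3: join on id=1 -> Bob (id 1, manager_id=NULL, d 3).
Iteration 4: manager_id is NULL; no match; recursion stops.
SUM(d) = 0 + 1 + 2 + 3 = 6.

6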